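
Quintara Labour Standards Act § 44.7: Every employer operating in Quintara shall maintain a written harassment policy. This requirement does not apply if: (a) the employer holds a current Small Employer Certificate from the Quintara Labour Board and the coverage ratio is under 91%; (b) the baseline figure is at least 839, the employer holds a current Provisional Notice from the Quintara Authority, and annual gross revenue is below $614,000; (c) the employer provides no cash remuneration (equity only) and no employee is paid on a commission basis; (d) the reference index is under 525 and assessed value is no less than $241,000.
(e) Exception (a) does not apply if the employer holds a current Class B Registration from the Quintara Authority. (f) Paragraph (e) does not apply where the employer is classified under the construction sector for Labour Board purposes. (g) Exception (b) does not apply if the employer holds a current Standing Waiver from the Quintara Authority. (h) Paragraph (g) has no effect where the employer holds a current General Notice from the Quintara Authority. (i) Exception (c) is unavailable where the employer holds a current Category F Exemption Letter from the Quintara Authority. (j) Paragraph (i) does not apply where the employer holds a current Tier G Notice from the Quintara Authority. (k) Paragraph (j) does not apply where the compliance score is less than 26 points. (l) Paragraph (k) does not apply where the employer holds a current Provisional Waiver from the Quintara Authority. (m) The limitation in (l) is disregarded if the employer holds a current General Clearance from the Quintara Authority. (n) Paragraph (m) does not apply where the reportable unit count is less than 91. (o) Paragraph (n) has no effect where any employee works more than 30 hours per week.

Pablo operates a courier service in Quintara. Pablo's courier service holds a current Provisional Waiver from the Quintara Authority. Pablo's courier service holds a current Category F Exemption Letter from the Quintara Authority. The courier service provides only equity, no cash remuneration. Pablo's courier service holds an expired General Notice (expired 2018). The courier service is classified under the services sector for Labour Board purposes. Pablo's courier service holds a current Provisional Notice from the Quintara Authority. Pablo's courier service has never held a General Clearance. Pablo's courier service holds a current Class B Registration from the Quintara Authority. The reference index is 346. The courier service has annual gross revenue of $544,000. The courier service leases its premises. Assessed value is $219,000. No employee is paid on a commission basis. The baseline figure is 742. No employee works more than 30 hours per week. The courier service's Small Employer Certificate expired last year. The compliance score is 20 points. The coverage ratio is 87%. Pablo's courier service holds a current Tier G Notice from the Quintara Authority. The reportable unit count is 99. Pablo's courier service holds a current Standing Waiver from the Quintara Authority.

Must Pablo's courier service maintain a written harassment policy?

Exception (a) fails — the Small Employer Certificate has expired.
Exception (b) requires that the baseline figure is at least 839; but the baseline figure is 742, short of 839, so (b) is unavailable.
All of (c)'s requirements are met (remuneration is equity-only; no employee is paid on commission). Applying paragraphs (i)–(o): (i) would limit (c) — a current Category F Exemption Letter is held — but (j) sets (i) aside: (j) operates — a current Tier G Notice is held. (k) would limit (j) — the compliance score is 20 points, less than the 26 points limit — but (l) sets (k) aside: (l) applies — a current Provisional Waiver is held. (m), which would lift (l), is not triggered — no current General Clearance is held. (c) remains available.
Exception (d) requires that assessed value is no less than $241,000; but assessed value is $219,000, short of $241,000, so (d) is unavailable.

No — exception (c) applies; Pablo's courier service is not required to maintain a written harassment policy.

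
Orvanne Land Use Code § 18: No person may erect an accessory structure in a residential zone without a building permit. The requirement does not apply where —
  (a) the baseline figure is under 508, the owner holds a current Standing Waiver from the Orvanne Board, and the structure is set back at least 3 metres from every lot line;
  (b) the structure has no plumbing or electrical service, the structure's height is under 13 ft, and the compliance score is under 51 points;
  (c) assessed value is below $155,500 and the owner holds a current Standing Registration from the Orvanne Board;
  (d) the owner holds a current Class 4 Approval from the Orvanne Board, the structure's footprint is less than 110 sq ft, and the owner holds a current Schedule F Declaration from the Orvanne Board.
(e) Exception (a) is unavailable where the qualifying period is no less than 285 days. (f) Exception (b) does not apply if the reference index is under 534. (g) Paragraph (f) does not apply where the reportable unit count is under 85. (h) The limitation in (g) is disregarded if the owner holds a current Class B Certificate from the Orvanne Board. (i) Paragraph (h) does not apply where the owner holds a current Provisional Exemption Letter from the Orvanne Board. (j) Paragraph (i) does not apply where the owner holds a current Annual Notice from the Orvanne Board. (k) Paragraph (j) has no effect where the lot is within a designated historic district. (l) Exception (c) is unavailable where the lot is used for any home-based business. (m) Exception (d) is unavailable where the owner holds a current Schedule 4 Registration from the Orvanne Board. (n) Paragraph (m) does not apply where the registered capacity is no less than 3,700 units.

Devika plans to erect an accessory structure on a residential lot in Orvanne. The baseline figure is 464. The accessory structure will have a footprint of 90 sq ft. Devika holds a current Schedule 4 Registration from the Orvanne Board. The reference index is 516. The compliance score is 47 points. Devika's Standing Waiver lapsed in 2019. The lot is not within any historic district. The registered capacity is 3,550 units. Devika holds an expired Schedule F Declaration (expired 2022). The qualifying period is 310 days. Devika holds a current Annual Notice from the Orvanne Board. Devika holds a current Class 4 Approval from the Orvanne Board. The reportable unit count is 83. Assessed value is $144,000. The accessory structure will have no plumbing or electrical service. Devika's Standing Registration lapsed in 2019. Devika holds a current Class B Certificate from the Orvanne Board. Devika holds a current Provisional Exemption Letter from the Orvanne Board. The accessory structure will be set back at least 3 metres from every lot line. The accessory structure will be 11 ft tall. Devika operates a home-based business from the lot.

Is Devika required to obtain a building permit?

Exception (a) does not apply: there is no Standing Waiver in force.
Exception (b)'s conditions are all satisfied: there is no plumbing or electrical service; the structure's height is 11 ft, under the 13 ft limit; the compliance score is 47 points, under the 51 points limit. Turning to paragraphs (f)–(k): (f) operates against (b): the reference index is 516, under the 534 limit. (g) would limit (f) — the reportable unit count is 83, under the 85 limit — but (h) sets (g) aside: (h) operates against (g): a current Class B Certificate is held. (i) would limit (h) — a current Provisional Exemption Letter is held — but (j) sets (i) aside: (j) applies — a current Annual Notice is held. (k) is not engaged (the lot is not in a historic district), so (j) stands. (b) is therefore removed.
Exception (c) requires that the owner holds a current Standing Registration from the Orvanne Board; but there is no Standing Registration in force, so (c) is unavailable.
Exception (d) fails — the Schedule F Declaration is not current.
None of the exceptions is available; § 18 applies in full.

Yes — Devika must obtain a building permit.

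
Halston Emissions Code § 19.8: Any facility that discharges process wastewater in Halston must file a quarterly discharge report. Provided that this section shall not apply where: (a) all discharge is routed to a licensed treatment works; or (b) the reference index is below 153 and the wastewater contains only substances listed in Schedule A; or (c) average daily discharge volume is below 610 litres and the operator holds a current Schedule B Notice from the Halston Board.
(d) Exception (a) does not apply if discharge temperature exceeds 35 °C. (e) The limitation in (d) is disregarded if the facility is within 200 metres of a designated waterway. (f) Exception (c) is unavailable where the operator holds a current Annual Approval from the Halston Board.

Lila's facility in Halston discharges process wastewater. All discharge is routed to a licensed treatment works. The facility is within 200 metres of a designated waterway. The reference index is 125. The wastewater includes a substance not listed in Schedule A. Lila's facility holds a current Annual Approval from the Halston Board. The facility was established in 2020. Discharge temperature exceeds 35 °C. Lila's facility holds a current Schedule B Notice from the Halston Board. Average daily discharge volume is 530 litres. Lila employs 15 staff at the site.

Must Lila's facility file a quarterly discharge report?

Exception (a) is satisfied on its face — discharge is routed to a licensed treatment works. Applying paragraphs (d)–(e): (d) is engaged (discharge temperature exceeds 35 °C), but is displaced by (e): (e) operates against (d): the facility is within 200 m of a designated waterway. (a) remains available.
Exception (b) does not apply: the wastewater includes a non-Schedule-A substance.
All of (c)'s requirements are met (average daily discharge volume is 530 litres, below the 610 litres limit; a current Schedule B Notice is held). But: (f) is engaged — a current Annual Approval is held. Exception (c) does not apply.

No — exception (a) applies; Lila's facility is not required to file a quarterly discharge report.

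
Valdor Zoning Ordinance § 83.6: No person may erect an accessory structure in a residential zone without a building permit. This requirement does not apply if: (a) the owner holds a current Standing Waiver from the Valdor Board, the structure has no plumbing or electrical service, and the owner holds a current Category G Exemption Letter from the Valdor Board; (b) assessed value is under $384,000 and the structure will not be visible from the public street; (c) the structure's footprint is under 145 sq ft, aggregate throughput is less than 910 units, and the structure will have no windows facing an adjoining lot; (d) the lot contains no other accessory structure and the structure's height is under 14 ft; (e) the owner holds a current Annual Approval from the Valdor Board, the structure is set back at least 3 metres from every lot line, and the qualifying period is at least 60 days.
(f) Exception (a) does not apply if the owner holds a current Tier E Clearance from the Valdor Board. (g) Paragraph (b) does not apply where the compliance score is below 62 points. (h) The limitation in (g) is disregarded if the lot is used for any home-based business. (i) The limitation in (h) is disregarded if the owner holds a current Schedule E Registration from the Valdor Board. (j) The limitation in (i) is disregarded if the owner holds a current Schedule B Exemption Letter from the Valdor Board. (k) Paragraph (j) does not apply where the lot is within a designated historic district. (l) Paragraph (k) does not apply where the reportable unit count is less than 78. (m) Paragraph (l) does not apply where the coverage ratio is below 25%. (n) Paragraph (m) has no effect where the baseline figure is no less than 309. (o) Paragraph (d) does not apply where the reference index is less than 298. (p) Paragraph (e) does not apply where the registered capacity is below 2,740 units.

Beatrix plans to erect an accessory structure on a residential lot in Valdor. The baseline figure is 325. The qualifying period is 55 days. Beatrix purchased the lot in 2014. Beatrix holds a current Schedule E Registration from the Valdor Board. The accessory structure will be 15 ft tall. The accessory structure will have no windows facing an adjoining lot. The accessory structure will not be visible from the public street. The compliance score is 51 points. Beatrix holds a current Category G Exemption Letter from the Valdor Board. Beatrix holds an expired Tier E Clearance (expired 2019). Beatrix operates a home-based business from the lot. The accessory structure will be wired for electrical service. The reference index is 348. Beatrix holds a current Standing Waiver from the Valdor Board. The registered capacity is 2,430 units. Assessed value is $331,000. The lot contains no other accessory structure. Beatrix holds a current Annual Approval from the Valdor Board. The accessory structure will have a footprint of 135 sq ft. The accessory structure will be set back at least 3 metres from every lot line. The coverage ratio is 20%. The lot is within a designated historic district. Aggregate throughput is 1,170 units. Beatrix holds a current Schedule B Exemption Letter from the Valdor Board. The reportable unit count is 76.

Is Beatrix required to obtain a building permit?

Exception (a) requires that the structure has no plumbing or electrical service; but electrical service is planned, so (a) is unavailable.
Exception (b): assessed value is $331,000, under the $384,000 limit; the structure will not be visible from the street — every condition holds. Applying paragraphs (g)–(n): (g) is engaged (the compliance score is 51 points, below the 62 points limit), but yields to (h): (h) operates — a home-based business operates on the lot. (i) is triggered (a current Schedule E Registration is held), but is itself disapplied by (j): (j) operates against (i): a current Schedule B Exemption Letter is held. (k) is engaged (the lot is in a historic district), but yields to (l): (l) operates against (k): the reportable unit count is 76, less than the 78 limit. (m) is engaged (the coverage ratio is 20%, below the 25% limit), but is set aside by (n): (n) operates against (m): the baseline figure is 325, meeting the 309 threshold. So (b) applies.
Exception (c) does not apply: aggregate throughput is 1,170 units, not less than 910 units.
Exception (d) requires that the structure's height is under 14 ft; but the structure's height is 15 ft, not under 14 ft, so (d) is unavailable.
Exception (e) fails — the qualifying period is 55 days, short of 60 days.

No — exception (b) applies; Beatrix does not need a building permit.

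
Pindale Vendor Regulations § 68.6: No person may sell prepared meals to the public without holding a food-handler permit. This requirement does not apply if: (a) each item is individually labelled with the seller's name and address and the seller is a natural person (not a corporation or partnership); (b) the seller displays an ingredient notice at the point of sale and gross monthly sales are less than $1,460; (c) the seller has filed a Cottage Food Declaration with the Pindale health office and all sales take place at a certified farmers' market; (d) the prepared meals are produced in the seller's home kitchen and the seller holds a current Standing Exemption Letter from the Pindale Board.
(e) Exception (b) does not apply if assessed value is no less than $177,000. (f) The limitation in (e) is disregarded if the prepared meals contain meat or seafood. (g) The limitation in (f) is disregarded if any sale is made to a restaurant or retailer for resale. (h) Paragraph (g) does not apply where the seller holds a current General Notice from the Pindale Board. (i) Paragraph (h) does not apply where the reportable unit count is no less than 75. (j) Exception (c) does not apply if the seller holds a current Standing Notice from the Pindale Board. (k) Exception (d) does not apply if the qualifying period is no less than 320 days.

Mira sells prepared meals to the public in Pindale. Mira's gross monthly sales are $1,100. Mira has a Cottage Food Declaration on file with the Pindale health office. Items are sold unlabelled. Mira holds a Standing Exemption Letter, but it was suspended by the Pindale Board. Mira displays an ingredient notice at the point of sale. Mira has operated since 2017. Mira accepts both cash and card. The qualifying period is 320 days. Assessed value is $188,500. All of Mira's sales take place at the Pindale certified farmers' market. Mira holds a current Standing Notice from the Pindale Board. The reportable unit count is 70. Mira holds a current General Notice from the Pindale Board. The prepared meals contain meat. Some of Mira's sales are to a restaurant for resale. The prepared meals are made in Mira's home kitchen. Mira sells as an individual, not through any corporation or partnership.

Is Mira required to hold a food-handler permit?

Exception (a) does not apply: items are sold unlabelled.
Exception (b) is satisfied on its face — an ingredient notice is displayed; gross monthly sales are $1,100, less than the $1,460 limit. Applying paragraphs (e)–(i): (e) is engaged (assessed value is $188,500, meeting the $177,000 threshold), but is overridden by (f): (f) operates against (e): the prepared meals contain meat. (g) would limit (f) — some sales are to a restaurant for resale — but (h) sets (g) aside: (h) is triggered — a current General Notice is held. (i) is inapplicable (the reportable unit count is 70, short of 75), so (h) stands. So (b) applies.
Exception (c): a Cottage Food Declaration is on file; all sales are at a certified farmers' market — every condition holds. But applying paragraph (j): (j) operates against (c): a current Standing Notice is held. Exception (c) does not apply.
Exception (d) requires that the seller holds a current Standing Exemption Letter from the Pindale Board; but the Standing Exemption Letter is not current, so (d) is unavailable.

No — exception (b) applies; Mira is not required to hold a food-handler permit.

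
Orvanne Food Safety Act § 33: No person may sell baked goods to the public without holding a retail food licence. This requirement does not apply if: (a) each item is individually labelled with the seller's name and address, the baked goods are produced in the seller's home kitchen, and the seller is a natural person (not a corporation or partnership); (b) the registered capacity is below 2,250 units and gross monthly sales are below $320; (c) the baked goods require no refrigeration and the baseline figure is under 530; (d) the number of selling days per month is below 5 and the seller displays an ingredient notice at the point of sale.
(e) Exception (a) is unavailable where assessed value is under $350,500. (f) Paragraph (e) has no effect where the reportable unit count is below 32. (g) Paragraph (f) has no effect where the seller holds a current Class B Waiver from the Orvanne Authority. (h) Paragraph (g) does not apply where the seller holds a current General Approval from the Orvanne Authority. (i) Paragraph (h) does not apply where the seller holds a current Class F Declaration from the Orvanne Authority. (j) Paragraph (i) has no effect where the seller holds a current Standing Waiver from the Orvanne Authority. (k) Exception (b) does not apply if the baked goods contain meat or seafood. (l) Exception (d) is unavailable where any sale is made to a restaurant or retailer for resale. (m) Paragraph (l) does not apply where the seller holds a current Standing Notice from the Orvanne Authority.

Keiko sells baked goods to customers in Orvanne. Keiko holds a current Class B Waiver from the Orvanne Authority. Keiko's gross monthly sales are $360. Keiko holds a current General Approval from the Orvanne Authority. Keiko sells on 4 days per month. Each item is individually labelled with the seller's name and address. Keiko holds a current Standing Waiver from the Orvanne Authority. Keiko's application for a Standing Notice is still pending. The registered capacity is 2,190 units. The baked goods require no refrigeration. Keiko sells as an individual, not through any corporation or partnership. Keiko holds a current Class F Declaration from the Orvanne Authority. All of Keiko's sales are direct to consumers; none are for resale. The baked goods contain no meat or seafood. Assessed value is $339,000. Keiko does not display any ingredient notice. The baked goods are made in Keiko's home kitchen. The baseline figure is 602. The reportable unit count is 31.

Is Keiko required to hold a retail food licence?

No — exception (a) applies; Keiko is not required to hold a retail food licence.

All of (a)'s requirements are met (items are individually labelled; the baked goods are home-kitchen produced; the seller is a natural person). Under paragraphs (e)–(j): (e) would limit (a) — assessed value is $339,000, under the $350,500 limit — but (f) sets (e) aside: (f) operates against (e): the reportable unit count is 31, below the 32 limit. (g) is triggered (a current Class B Waiver is held), but yields to (h): (h) operates against (g): a current General Approval is held. (i) operates (a current Class F Declaration is held), but is displaced by (j): (j) is triggered — a current Standing Waiver is held. So (a) applies.
Exception (b) requires that gross monthly sales are below $320; but gross monthly sales are $360, not below $320, so (b) is unavailable.
Exception (c) does not apply: the baseline figure is 602, not under 530.
Exception (d) does not apply: no ingredient notice is displayed.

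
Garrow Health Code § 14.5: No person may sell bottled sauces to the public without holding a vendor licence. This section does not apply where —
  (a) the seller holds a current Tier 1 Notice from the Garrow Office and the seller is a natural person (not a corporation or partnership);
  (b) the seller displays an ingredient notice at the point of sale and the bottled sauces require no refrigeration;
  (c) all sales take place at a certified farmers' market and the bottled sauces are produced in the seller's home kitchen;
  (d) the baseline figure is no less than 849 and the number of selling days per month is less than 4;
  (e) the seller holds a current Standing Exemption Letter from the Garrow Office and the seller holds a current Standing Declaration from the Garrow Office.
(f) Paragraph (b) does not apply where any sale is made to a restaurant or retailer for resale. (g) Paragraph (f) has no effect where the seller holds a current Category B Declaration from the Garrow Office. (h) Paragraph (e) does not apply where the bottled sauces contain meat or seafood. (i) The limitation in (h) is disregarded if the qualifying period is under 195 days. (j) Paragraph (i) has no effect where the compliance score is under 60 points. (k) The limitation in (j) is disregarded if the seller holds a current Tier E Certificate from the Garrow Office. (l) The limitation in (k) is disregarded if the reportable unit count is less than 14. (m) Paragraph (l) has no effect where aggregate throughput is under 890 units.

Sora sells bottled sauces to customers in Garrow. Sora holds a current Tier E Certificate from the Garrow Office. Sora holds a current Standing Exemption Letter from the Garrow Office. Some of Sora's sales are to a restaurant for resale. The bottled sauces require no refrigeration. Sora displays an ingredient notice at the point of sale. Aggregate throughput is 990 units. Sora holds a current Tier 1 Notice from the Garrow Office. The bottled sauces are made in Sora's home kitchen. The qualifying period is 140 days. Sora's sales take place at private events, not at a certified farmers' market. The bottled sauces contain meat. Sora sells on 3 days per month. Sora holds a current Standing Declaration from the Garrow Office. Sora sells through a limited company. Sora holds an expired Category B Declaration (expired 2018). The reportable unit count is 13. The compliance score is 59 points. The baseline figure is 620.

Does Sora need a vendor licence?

Exception (a) requires that the seller is a natural person (not a corporation or partnership); but the seller operates through a limited company, so (a) is unavailable.
Exception (b): an ingredient notice is displayed; the bottled sauces are shelf-stable — every condition holds. Turning to paragraphs (f)–(g): (f) operates against (b): some sales are to a restaurant for resale. (g), which would lift (f), is not engaged — the Category B Declaration is not current. So (b) is unavailable.
Exception (c) requires that all sales take place at a certified farmers' market; but sales are at private events, not a certified farmers' market, so (c) is unavailable.
Exception (d) requires that the baseline figure is no less than 849; but the baseline figure is 620, short of 849, so (d) is unavailable.
Exception (e): a current Standing Exemption Letter is held; a current Standing Declaration is held — every condition holds. Turning to paragraphs (h)–(m): (h) applies — the bottled sauces contain meat. (i) applies (the qualifying period is 140 days, under the 195 days limit), but is set aside by (j): (j) is engaged — the compliance score is 59 points, under the 60 points limit. (k) would limit (j) — a current Tier E Certificate is held — but (l) sets (k) aside: (l) operates against (k): the reportable unit count is 13, less than the 14 limit. (m), which would lift (l), is not engaged — aggregate throughput is 990 units, not under 890 units. So (e) is unavailable.
None of the exceptions is available; § 14.5 applies in full.

Yes — Sora must hold a vendor licence.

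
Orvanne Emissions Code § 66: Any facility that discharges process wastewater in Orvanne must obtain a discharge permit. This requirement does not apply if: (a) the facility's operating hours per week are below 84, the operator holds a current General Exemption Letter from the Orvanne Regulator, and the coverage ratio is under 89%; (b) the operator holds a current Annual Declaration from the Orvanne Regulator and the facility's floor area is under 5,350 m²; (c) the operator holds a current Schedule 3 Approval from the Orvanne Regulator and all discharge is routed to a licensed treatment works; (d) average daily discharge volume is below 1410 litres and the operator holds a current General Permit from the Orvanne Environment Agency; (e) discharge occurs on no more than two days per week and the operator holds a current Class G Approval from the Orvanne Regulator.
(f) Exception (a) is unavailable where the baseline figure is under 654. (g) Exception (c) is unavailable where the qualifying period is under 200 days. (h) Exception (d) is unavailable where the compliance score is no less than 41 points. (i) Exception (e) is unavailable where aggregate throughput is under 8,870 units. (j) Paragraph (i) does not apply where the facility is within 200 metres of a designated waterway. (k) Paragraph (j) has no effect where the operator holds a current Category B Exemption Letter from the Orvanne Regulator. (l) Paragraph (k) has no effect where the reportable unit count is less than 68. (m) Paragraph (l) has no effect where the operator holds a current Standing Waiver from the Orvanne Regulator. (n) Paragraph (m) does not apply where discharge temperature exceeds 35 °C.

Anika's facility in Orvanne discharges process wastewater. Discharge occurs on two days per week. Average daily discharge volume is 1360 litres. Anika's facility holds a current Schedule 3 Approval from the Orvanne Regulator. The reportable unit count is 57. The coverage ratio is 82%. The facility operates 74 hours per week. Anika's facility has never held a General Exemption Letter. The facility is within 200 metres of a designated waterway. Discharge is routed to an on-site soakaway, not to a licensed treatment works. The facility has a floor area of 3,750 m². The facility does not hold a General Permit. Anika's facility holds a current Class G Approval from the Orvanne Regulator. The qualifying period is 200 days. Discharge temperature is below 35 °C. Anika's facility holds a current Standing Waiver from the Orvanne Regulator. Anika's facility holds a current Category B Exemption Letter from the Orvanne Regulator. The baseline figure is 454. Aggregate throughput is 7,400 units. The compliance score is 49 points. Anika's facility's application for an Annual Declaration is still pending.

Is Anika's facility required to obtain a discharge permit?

Yes — Anika's facility must obtain a discharge permit.

Exception (a) requires that the operator holds a current General Exemption Letter from the Orvanne Regulator; but no current General Exemption Letter is held, so (a) is unavailable.
Exception (b) fails — no current Annual Declaration is held.
Exception (c) does not apply: discharge is not routed to a licensed treatment works.
Exception (d) fails — no General Permit is held.
Exception (e)'s conditions are all satisfied: discharge occurs on no more than two days per week; a current Class G Approval is held. But applying paragraphs (i)–(n): (i) operates against (e): aggregate throughput is 7,400 units, under the 8,870 units limit. (j) would limit (i) — the facility is within 200 m of a designated waterway — but (k) sets (j) aside: (k) operates — a current Category B Exemption Letter is held. (l) operates (the reportable unit count is 57, less than the 68 limit), but is overridden by (m): (m) operates against (l): a current Standing Waiver is held. (n) does not operate here (discharge temperature is below 35 °C), so (m) stands. (e) is therefore removed.
No exception is made out. Anika's facility falls within the general rule.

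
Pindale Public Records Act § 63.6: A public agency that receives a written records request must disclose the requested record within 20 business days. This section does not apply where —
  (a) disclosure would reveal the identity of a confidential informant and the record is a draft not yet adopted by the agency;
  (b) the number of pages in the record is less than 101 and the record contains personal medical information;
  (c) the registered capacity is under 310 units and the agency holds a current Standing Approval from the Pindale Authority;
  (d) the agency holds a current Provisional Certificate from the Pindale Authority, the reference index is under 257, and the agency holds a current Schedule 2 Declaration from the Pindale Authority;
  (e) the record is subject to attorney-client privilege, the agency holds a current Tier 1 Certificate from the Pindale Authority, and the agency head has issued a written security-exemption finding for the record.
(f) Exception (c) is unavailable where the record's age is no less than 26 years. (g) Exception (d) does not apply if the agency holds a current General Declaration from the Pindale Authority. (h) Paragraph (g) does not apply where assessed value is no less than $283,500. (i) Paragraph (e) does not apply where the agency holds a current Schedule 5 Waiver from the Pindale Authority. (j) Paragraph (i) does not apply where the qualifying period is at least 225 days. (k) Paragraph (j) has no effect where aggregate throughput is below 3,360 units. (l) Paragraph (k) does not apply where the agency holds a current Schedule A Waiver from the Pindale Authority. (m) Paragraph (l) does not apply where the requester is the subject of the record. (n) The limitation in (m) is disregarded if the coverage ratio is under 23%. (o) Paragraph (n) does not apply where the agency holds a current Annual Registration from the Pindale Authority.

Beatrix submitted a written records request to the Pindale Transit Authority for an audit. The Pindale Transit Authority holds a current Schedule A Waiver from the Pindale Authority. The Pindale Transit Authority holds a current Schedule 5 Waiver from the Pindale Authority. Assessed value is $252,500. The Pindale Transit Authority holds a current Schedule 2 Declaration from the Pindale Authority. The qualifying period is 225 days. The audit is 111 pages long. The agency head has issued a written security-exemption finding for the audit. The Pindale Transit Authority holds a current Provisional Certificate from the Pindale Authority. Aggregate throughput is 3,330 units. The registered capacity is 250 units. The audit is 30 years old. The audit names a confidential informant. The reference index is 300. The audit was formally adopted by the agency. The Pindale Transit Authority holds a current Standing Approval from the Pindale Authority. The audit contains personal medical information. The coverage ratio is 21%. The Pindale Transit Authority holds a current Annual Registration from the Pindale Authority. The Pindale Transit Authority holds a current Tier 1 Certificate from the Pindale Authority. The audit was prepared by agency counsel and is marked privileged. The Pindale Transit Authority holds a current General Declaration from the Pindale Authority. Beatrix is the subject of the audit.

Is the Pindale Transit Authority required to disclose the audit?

Yes — the Pindale Transit Authority must disclose the audit.

Exception (a) does not apply: the audit has been formally adopted.
Exception (b) does not apply: the number of pages in the record is 111, not less than 101.
All of (c)'s requirements are met (the registered capacity is 250 units, under the 310 units limit; a current Standing Approval is held). Turning to paragraph (f): (f) is engaged — the record's age is 30 years, meeting the 26 years threshold. (c) is therefore removed.
Exception (d) does not apply: the reference index is 300, not under 257.
All of (e)'s requirements are met (the audit is privileged; a current Tier 1 Certificate is held; a written security-exemption finding has been issued). However, paragraphs (i)–(o) must be considered: (i) operates against (e): a current Schedule 5 Waiver is held. (j) would limit (i) — the qualifying period is 225 days, meeting the 225 days threshold — but (k) sets (j) aside: (k) operates — aggregate throughput is 3,330 units, below the 3,360 units limit. (l) operates (a current Schedule A Waiver is held), but is itself disapplied by (m): (m) applies — Beatrix is the subject of the audit. (n) would limit (m) — the coverage ratio is 21%, under the 23% limit — but (o) sets (n) aside: (o) is engaged — a current Annual Registration is held. (e) is therefore removed.
Every exception is unavailable, so the rule governs.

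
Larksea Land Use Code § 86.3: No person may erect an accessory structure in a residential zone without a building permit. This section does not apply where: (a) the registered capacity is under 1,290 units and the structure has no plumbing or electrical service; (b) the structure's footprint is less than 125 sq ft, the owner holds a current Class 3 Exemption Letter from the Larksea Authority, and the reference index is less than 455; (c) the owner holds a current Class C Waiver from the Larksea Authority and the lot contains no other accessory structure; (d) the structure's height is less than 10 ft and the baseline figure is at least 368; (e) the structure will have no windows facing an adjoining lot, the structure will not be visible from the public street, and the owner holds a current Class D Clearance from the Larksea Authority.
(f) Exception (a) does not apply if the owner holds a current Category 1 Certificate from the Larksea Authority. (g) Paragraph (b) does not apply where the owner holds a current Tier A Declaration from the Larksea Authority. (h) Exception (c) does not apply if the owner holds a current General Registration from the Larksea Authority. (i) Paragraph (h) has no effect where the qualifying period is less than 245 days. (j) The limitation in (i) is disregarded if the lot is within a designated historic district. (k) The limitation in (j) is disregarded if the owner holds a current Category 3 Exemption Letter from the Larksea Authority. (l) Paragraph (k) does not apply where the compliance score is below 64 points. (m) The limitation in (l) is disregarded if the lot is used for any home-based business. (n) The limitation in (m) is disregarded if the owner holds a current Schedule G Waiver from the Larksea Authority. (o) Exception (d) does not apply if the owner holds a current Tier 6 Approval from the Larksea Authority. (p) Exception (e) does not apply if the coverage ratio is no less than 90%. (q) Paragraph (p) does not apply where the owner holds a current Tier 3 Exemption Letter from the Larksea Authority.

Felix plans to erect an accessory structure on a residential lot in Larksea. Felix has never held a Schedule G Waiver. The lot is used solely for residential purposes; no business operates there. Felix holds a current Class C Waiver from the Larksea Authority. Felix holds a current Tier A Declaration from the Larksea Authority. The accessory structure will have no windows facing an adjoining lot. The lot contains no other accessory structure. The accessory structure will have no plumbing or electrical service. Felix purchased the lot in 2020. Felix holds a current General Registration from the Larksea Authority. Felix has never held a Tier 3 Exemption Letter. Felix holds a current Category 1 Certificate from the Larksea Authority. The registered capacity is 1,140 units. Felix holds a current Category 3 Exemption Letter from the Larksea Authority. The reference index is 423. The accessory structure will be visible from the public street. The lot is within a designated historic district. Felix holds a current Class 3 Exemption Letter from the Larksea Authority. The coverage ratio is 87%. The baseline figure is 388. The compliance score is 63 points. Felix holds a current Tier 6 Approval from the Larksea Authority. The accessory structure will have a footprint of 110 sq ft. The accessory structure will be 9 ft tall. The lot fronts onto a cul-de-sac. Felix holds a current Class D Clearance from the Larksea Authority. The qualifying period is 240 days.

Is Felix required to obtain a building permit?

Yes — Felix must obtain a building permit.

Exception (a)'s conditions are all satisfied: the registered capacity is 1,140 units, under the 1,290 units limit; there is no plumbing or electrical service. However, paragraph (f) must be considered: (f) applies — a current Category 1 Certificate is held. So (a) is unavailable.
All of (b)'s requirements are met (the structure's footprint is 110 sq ft, less than the 125 sq ft limit; a current Class 3 Exemption Letter is held; the reference index is 423, less than the 455 limit). But applying paragraph (g): (g) operates — a current Tier A Declaration is held. (b) is therefore removed.
Exception (c) is satisfied on its face — a current Class C Waiver is held; the lot has no other accessory structure. But applying paragraphs (h)–(n): (h) operates against (c): a current General Registration is held. (i) would limit (h) — the qualifying period is 240 days, less than the 245 days limit — but (j) sets (i) aside: (j) operates — the lot is in a historic district. (k) would limit (j) — a current Category 3 Exemption Letter is held — but (l) sets (k) aside: (l) is engaged — the compliance score is 63 points, below the 64 points limit. (m) is not triggered (the lot is solely residential), so (l) stands. (c) is therefore removed.
Exception (d) is satisfied on its face — the structure's height is 9 ft, less than the 10 ft limit; the baseline figure is 388, meeting the 368 threshold. However, paragraph (o) must be considered: (o) operates against (d): a current Tier 6 Approval is held. Exception (d) does not apply.
Exception (e) does not apply: the structure will be visible from the street.
No exception applies. The general rule governs.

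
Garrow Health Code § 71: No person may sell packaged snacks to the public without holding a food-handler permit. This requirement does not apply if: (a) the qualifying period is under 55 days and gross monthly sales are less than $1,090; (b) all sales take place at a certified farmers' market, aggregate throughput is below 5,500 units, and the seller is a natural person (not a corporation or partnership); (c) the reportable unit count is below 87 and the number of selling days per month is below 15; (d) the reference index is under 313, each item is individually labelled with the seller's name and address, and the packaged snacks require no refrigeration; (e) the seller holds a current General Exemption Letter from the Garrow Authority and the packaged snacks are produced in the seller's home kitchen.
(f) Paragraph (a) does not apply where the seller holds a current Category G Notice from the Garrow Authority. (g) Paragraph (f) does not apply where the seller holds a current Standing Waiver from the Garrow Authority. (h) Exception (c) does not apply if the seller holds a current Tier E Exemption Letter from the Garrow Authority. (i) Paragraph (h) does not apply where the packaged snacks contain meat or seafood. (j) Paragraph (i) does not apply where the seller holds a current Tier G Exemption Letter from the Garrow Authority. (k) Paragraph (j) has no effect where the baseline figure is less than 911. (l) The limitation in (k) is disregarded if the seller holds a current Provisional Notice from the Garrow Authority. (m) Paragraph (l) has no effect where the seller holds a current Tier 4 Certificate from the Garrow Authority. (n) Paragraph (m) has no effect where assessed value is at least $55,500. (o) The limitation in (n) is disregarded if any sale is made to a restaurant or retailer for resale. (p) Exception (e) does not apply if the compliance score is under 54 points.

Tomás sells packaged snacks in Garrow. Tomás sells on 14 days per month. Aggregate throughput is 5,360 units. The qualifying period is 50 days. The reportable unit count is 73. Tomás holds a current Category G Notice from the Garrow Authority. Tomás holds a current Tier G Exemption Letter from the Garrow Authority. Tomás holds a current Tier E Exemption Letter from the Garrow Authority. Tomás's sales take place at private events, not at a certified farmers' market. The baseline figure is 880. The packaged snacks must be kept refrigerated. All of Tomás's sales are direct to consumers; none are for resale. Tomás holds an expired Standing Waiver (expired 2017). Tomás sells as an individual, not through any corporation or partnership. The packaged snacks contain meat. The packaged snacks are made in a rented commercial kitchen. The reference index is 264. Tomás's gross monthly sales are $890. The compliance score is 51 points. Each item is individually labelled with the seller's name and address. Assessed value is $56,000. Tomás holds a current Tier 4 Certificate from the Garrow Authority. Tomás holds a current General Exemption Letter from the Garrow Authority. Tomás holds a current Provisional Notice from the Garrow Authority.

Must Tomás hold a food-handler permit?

All of (a)'s requirements are met (the qualifying period is 50 days, under the 55 days limit; gross monthly sales are $890, less than the $1,090 limit). But applying paragraphs (f)–(g): (f) operates — a current Category G Notice is held. (g), which would lift (f), is not triggered — there is no Standing Waiver in force. Exception (a) does not apply.
Exception (b) fails — sales are at private events, not a certified farmers' market.
Exception (c)'s conditions are all satisfied: the reportable unit count is 73, below the 87 limit; the number of selling days per month is 14, below the 15 limit. But applying paragraphs (h)–(o): (h) operates against (c): a current Tier E Exemption Letter is held. (i) operates (the packaged snacks contain meat), but is set aside by (j): (j) operates against (i): a current Tier G Exemption Letter is held. (k) would limit (j) — the baseline figure is 880, less than the 911 limit — but (l) sets (k) aside: (l) operates against (k): a current Provisional Notice is held. (m) would limit (l) — a current Tier 4 Certificate is held — but (n) sets (m) aside: (n) operates against (m): assessed value is $56,000, meeting the $55,500 threshold. (o) is inapplicable (no sales are for resale), so (n) stands. So (c) is unavailable.
Exception (d) does not apply: the packaged snacks require refrigeration.
Exception (e) requires that the packaged snacks are produced in the seller's home kitchen; but the packaged snacks are made in a commercial kitchen, not a home kitchen, so (e) is unavailable.
No exception applies. The general rule governs.

Yes — Tomás must hold a food-handler permit.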